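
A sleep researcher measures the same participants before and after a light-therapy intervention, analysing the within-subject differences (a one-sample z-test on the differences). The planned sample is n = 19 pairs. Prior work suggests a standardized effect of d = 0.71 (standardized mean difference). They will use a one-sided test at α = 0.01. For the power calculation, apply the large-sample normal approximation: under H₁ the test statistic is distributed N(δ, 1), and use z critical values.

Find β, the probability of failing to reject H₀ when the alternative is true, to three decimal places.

Noncentrality parameter: δ = d·√n = 0.71 × √19 = 3.0948
Critical value for a one-sided test at α = 0.01: z_α = 2.326.
Power = P(Z > 2.326 − δ) = Φ(0.768) = 0.7789.
Type II error: β = 1 − power = 1 − 0.7789 = 0.2211.

β ≈ 0.221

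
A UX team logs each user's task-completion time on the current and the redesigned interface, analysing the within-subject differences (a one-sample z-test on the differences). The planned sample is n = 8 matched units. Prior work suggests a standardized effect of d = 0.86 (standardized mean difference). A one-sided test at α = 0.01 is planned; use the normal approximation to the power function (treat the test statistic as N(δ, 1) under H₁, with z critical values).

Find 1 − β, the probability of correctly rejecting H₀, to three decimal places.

Power ≈ 0.542

Noncentrality parameter: δ = d·√n = 0.86 × √8 = 2.4324
One-sided α = 0.01 → critical value z_{0.01} = 2.326.
Power = P(Z > 2.326 − δ) = Φ(0.106) = 0.5422.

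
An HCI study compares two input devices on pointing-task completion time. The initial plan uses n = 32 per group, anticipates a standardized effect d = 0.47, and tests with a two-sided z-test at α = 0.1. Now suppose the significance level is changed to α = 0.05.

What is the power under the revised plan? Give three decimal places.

δ = d·√(n/2) = 0.47 × √(32/2) = 1.8800 (unchanged). New critical value: z_{0.025} = 1.960.
Revised power = Φ(δ − 1.960) + Φ(−δ − 1.960) = Φ(-0.080) + Φ(-3.840) = 0.4681 + 0.0001 = 0.4682.

Power ≈ 0.468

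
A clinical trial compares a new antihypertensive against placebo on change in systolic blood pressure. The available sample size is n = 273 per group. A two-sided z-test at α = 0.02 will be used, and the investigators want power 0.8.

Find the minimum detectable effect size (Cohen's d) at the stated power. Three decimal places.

Need Φ(δ − 2.326) = 0.8, so δ = 2.326 + 0.842 = 3.168.
(The second rejection-region term Φ(−δ − z_{α/2}) is negligible and dropped.)
δ = d·√(n/2) ⇒ d = δ/√(n/2) = 3.168/√(273/2) = 0.2712.

d ≈ 0.271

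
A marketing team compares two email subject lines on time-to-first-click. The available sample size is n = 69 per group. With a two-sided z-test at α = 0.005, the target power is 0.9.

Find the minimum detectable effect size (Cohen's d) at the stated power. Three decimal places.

d ≈ 0.696

Need Φ(δ − 2.807) = 0.9, so δ = 2.807 + 1.282 = 4.089.
(The second rejection-region term Φ(−δ − z_{α/2}) is negligible and dropped.)
δ = d·√(n/2) ⇒ d = δ/√(n/2) = 4.089/√(69/2) = 0.6961.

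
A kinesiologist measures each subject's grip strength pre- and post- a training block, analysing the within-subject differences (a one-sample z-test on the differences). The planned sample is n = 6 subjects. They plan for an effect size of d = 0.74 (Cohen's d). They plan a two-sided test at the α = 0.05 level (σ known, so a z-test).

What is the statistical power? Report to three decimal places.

Power ≈ 0.442

Noncentrality parameter: δ = d·√n = 0.74 × √6 = 1.8126
Two-sided α = 0.05 → critical value z_{0.025} = 1.960.
Power = Φ(δ − 1.960) + Φ(−δ − 1.960) = Φ(-0.147) + Φ(-3.773) = 0.4414 + 0.0001 = 0.4415.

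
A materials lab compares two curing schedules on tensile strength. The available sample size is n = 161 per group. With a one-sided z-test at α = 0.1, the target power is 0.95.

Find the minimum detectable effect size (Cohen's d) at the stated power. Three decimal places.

d ≈ 0.326

Need Φ(δ − 1.282) = 0.95, so δ = 1.282 + 1.645 = 2.926.
δ = d·√(n/2) ⇒ d = δ/√(n/2) = 2.926/√(161/2) = 0.3262.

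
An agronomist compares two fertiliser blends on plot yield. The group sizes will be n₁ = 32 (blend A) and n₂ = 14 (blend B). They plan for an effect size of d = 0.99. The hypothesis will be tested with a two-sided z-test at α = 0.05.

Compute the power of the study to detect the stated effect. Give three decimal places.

Noncentrality parameter: λ = d / √(1/n₁ + 1/n₂) = 0.99 / √(1/32 + 1/14) = 3.0896
Critical value for a two-sided test at α = 0.05: z_{α/2} = 1.960.
Power = Φ(λ − 1.960) + Φ(−λ − 1.960) = Φ(1.130) + Φ(-5.050) = 0.8707 + 0.0000 = 0.8707.

Power ≈ 0.871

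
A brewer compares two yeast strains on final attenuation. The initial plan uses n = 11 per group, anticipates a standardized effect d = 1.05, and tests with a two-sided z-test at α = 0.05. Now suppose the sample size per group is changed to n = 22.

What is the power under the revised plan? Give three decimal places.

With n = 22 per group: δ = d·√(n/2) = 1.05 × √(22/2) = 3.4825. Critical value z_{0.025} = 1.960.
Revised power = Φ(δ − 1.960) + Φ(−δ − 1.960) = Φ(1.522) + Φ(-5.442) = 0.9361 + 0.0000 = 0.9361.

Power ≈ 0.936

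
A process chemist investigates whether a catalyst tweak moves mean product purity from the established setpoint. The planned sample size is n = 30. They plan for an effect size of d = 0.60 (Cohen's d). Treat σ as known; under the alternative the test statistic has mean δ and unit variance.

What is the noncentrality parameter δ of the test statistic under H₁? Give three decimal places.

The noncentrality parameter scales effect size by the design's sample-size factor: δ = d·√n = 0.60 × √30 = 3.2863

δ ≈ 3.286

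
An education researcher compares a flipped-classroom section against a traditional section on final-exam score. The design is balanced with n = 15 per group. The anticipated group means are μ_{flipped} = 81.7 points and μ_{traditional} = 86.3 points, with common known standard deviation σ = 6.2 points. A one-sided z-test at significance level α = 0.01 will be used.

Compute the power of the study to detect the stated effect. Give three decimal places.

Power ≈ 0.384

Standardized effect: d = |μ_{flipped} − μ_{traditional}| / σ = |81.7 − 86.3| / 6.2 = 0.7419
Noncentrality parameter: δ = d·√(n/2) = 0.7419 × √(15/2) = 2.0319
Critical value for a one-sided test at α = 0.01: z_α = 2.326.
Power = P(Z > 2.326 − δ) = Φ(-0.294) = 0.3842.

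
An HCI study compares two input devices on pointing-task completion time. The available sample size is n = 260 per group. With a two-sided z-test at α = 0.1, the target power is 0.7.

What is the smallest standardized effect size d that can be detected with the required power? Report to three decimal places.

Required noncentrality: δ = z_{0.05} + z_{0.30} = 1.645 + 0.524 = 2.169.
(Lower-tail contribution to power is negligible for δ > 0.)
δ = d·√(n/2) ⇒ d = δ/√(n/2) = 2.169/√(260/2) = 0.1903.

d ≈ 0.190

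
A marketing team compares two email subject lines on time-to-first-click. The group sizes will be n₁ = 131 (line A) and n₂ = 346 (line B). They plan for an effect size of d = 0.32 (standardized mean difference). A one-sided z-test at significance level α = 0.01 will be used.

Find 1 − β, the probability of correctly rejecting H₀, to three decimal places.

Power ≈ 0.786

Noncentrality parameter: δ = d / √(1/n₁ + 1/n₂) = 0.32 / √(1/131 + 1/346) = 3.1194
Critical value for a one-sided test at α = 0.01: z_α = 2.326.
Power = Φ(δ − 2.326) = Φ(0.793) = 0.7861.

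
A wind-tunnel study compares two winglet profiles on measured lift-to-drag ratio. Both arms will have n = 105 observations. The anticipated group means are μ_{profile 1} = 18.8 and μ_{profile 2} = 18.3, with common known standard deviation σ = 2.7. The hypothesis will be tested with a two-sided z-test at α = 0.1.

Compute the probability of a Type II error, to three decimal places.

Standardized effect: d = |μ_{profile 1} − μ_{profile 2}| / σ = |18.8 − 18.3| / 2.7 = 0.1852
Noncentrality parameter: δ = d·√(n/2) = 0.1852 × √(105/2) = 1.3418
Critical value for a two-sided test at α = 0.1: z_{α/2} = 1.645.
Power = Φ(δ − 1.645) + Φ(−δ − 1.645) = Φ(-0.303) + Φ(-2.987) = 0.3809 + 0.0014 = 0.3823.
Type II error: β = 1 − power = 1 − 0.3823 = 0.6177.

β ≈ 0.618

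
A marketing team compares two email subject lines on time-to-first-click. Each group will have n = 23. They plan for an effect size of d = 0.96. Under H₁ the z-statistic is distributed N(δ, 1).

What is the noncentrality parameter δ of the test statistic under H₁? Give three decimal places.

δ = d·√(n/2) = 0.96 × √(23/2) = 3.2555

δ ≈ 3.256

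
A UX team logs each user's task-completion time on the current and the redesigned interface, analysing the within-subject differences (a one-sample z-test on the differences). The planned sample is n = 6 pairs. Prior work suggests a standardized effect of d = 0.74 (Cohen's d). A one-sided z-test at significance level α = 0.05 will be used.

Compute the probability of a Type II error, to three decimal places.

Noncentrality parameter: δ = d·√n = 0.74 × √6 = 1.8126
Critical value for a one-sided test at α = 0.05: z_α = 1.645.
Power = P(Z > 1.645 − δ) = Φ(0.168) = 0.5666.
Type II error: β = 1 − power = 1 − 0.5666 = 0.4334.

β ≈ 0.433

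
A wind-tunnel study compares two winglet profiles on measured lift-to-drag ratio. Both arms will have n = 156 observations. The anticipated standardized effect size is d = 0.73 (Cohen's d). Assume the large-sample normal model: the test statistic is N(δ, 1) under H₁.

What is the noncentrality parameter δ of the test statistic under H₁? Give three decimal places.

δ ≈ 6.447

The noncentrality parameter scales effect size by the design's sample-size factor: δ = d·√(n/2) = 0.73 × √(156/2) = 6.4472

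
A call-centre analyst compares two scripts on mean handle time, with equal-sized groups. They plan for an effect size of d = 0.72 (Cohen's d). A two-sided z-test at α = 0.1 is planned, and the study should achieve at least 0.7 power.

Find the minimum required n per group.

Set Φ(δ − 1.645) = 0.7; then δ − 1.645 = Φ⁻¹(0.7) = 0.524, giving δ = 2.169.
(The Φ(−δ − z_{α/2}) term is vanishingly small for δ > 0 and is dropped in the standard sample-size formula.)
δ = d·√(n/2) ⇒ n = 2(δ/d)² = 2 × (2.169 / 0.72)² = 18.15.
Rounding up, n = 19 per group.

n = 19 per group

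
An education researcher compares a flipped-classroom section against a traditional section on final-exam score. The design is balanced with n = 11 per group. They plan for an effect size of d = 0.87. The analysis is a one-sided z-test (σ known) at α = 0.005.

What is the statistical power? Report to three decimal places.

Power ≈ 0.296

Noncentrality parameter: λ = d·√(n/2) = 0.87 × √(11/2) = 2.0403
Critical value for a one-sided test at α = 0.005: z_α = 2.576.
Power = Φ(λ − 2.576) = Φ(-0.535) = 0.2962.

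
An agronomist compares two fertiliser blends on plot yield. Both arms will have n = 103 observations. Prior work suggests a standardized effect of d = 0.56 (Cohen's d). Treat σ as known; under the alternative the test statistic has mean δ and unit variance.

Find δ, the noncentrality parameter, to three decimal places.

δ ≈ 4.019

δ = d·√(n/2) = 0.56 × √(103/2) = 4.0188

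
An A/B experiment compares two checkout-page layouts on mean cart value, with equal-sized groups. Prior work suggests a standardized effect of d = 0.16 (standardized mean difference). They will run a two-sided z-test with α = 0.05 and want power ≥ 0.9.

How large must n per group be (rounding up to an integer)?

n = 821 per group

For power 0.9 need Φ(δ − z_{0.025}) = 0.9, so δ = z_{0.025} + z_{0.10} = 1.960 + 1.282 = 3.242.
(For δ > 0 the lower-tail rejection region contributes negligibly to power, so the one-term inversion is standard.)
δ = d·√(n/2) ⇒ n = 2(δ/d)² = 2 × (3.242 / 0.16)² = 820.89.
Rounding up, n = 821 per group.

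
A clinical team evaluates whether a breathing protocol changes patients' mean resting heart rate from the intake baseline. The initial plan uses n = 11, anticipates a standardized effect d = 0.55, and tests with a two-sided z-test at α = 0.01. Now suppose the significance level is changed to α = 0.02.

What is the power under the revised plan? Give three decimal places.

Power ≈ 0.308

δ = d·√n = 0.55 × √11 = 1.8241 (unchanged). New critical value: z_{0.01} = 2.326.
Revised power = Φ(δ − 2.326) + Φ(−δ − 2.326) = Φ(-0.502) + Φ(-4.150) = 0.3078 + 0.0000 = 0.3078.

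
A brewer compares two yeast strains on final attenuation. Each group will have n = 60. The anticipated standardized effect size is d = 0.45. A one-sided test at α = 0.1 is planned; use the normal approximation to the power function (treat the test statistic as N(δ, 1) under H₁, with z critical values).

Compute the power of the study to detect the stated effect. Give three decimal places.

Power ≈ 0.882

Noncentrality parameter: δ = d·√(n/2) = 0.45 × √(60/2) = 2.4648
One-sided α = 0.1 → critical value z_{0.1} = 1.282.
Power = P(Z > 1.282 − δ) = Φ(1.183) = 0.8816.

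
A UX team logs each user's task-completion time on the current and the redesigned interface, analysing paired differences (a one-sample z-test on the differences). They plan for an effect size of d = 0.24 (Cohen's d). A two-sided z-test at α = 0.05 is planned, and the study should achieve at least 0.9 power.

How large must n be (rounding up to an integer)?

Set Φ(δ − 1.960) = 0.9; then δ − 1.960 = Φ⁻¹(0.9) = 1.282, giving δ = 3.242.
(Ignoring the negligible lower-tail rejection probability gives the usual closed-form inversion.)
δ = d·√n ⇒ n = (δ/d)² = (3.242 / 0.24)² = 182.42.
Rounding up, n = 183.

n = 183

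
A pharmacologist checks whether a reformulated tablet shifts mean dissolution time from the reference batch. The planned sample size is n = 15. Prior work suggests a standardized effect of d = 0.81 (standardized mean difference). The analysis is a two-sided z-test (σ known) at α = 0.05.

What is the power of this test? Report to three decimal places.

Power ≈ 0.880

Noncentrality parameter: δ = d·√n = 0.81 × √15 = 3.1371
Critical value for a two-sided test at α = 0.05: z_{α/2} = 1.960.
Power = Φ(δ − 1.960) + Φ(−δ − 1.960) = Φ(1.177) + Φ(-5.097) = 0.8804 + 0.0000 = 0.8804.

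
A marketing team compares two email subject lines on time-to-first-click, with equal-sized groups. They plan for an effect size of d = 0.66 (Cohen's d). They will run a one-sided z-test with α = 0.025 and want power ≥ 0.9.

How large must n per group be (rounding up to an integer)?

n = 49 per group

Set Φ(δ − 1.960) = 0.9; then δ − 1.960 = Φ⁻¹(0.9) = 1.282, giving δ = 3.242.
δ = d·√(n/2) ⇒ n = 2(δ/d)² = 2 × (3.242 / 0.66)² = 48.24.
Rounding up, n = 49 per group.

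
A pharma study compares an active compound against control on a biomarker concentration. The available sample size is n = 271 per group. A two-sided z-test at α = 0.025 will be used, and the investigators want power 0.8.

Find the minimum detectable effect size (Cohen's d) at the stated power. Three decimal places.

Required noncentrality: δ = z_{0.0125} + z_{0.20} = 2.241 + 0.842 = 3.083.
(The second rejection-region term Φ(−δ − z_{α/2}) is negligible and dropped.)
δ = d·√(n/2) ⇒ d = δ/√(n/2) = 3.083/√(271/2) = 0.2649.

d ≈ 0.265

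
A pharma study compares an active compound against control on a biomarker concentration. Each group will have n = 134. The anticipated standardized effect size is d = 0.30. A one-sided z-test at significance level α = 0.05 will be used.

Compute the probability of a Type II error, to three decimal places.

Noncentrality parameter: δ = d·√(n/2) = 0.30 × √(134/2) = 2.4556
One-sided α = 0.05 → critical value z_{0.05} = 1.645.
Power = P(Z > 1.645 − δ) = Φ(0.811) = 0.7912.
Type II error: β = 1 − power = 1 − 0.7912 = 0.2088.

β ≈ 0.209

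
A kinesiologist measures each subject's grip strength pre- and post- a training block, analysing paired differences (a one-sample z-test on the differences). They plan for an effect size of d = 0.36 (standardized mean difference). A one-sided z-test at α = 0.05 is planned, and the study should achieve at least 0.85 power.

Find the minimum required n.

Set Φ(δ − 1.645) = 0.85; then δ − 1.645 = Φ⁻¹(0.85) = 1.036, giving δ = 2.681.
δ = d·√n ⇒ n = (δ/d)² = (2.681 / 0.36)² = 55.47.
Rounding up, n = 56.

n = 56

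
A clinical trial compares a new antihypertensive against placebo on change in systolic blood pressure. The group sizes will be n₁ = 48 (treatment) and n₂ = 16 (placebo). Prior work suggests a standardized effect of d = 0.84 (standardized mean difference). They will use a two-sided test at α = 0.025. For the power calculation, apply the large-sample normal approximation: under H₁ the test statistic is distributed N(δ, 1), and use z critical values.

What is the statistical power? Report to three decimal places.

Noncentrality parameter: δ = d / √(1/n₁ + 1/n₂) = 0.84 / √(1/48 + 1/16) = 2.9098
Two-sided α = 0.025 → critical value z_{0.0125} = 2.241.
Power = Φ(δ − 2.241) + Φ(−δ − 2.241) = Φ(0.668) + Φ(-5.151) = 0.7481 + 0.0000 = 0.7481.

Power ≈ 0.748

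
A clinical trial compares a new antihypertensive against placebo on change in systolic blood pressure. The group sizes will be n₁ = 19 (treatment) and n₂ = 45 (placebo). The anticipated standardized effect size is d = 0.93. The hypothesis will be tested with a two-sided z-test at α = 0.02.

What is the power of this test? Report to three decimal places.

Noncentrality parameter: δ = d / √(1/n₁ + 1/n₂) = 0.93 / √(1/19 + 1/45) = 3.3992
Two-sided α = 0.02 → critical value z_{0.01} = 2.326.
Power = Φ(δ − 2.326) + Φ(−δ − 2.326) = Φ(1.073) + Φ(-5.726) = 0.8583 + 0.0000 = 0.8583.

Power ≈ 0.858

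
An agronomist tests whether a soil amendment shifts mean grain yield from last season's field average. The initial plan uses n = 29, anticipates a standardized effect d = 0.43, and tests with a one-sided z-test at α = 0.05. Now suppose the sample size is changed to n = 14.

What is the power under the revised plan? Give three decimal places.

Power ≈ 0.486

With n = 14: δ = d·√n = 0.43 × √14 = 1.6089. Critical value z_{0.05} = 1.645.
Revised power = Φ(δ − 1.645) = Φ(-0.036) = 0.4857.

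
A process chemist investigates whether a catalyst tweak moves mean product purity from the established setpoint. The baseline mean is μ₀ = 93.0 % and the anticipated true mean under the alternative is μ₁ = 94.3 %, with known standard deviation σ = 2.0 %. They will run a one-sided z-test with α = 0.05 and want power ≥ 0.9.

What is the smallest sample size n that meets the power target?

Standardized effect: d = |μ₁ − μ₀| / σ = |94.3 − 93.0| / 2.0 = 0.6500
Set Φ(δ − 1.645) = 0.9; then δ − 1.645 = Φ⁻¹(0.9) = 1.282, giving δ = 2.926.
δ = d·√n ⇒ n = (δ/d)² = (2.926 / 0.6500)² = 20.27.
Round up to the next whole unit.

n = 21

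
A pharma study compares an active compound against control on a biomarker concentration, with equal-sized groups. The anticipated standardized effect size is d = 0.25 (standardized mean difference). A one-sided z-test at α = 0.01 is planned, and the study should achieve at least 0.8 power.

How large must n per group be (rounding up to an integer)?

Set Φ(δ − 2.326) = 0.8; then δ − 2.326 = Φ⁻¹(0.8) = 0.842, giving δ = 3.168.
δ = d·√(n/2) ⇒ n = 2(δ/d)² = 2 × (3.168 / 0.25)² = 321.15.
Rounding up, n = 322 per group.

n = 322 per group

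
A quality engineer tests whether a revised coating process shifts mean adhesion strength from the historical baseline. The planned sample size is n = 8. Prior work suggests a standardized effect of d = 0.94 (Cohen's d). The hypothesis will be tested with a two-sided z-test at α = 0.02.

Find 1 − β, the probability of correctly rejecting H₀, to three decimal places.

Power ≈ 0.630

Noncentrality parameter: δ = d·√n = 0.94 × √8 = 2.6587
Two-sided α = 0.02 → critical value z_{0.01} = 2.326.
Power = Φ(δ − 2.326) + Φ(−δ − 2.326) = Φ(0.332) + Φ(-4.985) = 0.6302 + 0.0000 = 0.6302.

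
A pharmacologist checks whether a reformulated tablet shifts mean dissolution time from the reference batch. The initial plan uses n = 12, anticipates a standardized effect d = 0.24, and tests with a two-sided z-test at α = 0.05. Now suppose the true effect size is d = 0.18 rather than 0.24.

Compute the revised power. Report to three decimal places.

Power ≈ 0.096

With d = 0.18: δ = d·√n = 0.18 × √12 = 0.6235. Critical value z_{0.025} = 1.960.
Revised power = Φ(δ − 1.960) + Φ(−δ − 1.960) = Φ(-1.336) + Φ(-2.584) = 0.0907 + 0.0049 = 0.0956.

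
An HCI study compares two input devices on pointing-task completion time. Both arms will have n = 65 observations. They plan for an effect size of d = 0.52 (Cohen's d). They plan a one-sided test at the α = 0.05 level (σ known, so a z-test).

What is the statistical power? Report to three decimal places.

Noncentrality parameter: δ = d·√(n/2) = 0.52 × √(65/2) = 2.9645
One-sided α = 0.05 → critical value z_{0.05} = 1.645.
Power = Φ(δ − 1.645) = Φ(1.320) = 0.9065.

Power ≈ 0.907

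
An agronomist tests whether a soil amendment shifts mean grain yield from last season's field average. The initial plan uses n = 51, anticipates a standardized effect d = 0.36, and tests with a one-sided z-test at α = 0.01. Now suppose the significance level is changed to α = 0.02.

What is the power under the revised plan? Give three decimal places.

δ = d·√n = 0.36 × √51 = 2.5709 (unchanged). New critical value: z_{0.02} = 2.054.
Revised power = Φ(δ − 2.054) = Φ(0.517) = 0.6975.

Power ≈ 0.697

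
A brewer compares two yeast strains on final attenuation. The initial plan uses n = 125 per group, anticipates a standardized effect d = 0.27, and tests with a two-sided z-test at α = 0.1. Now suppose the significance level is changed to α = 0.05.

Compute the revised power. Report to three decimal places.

δ = d·√(n/2) = 0.27 × √(125/2) = 2.1345 (unchanged). New critical value: z_{0.025} = 1.960.
Revised power = Φ(δ − 1.960) + Φ(−δ − 1.960) = Φ(0.175) + Φ(-4.095) = 0.5693 + 0.0000 = 0.5693.

Power ≈ 0.569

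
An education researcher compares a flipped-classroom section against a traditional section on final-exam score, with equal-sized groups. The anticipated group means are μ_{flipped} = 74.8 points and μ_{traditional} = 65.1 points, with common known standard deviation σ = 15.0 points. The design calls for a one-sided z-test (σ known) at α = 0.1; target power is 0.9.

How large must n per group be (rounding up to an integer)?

Standardized effect: d = |μ_{flipped} − μ_{traditional}| / σ = |74.8 − 65.1| / 15.0 = 0.6467
For power 0.9 need Φ(δ − z_{0.1}) = 0.9, so δ = z_{0.1} + z_{0.10} = 1.282 + 1.282 = 2.563.
δ = d·√(n/2) ⇒ n = 2(δ/d)² = 2 × (2.563 / 0.6467)² = 31.42.
Round up to the next whole unit.

n = 32 per group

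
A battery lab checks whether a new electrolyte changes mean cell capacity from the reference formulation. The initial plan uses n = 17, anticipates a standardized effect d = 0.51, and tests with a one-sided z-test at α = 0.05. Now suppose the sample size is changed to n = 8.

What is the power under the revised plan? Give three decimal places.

With n = 8: δ = d·√n = 0.51 × √8 = 1.4425. Critical value z_{0.05} = 1.645.
Revised power = Φ(δ − 1.645) = Φ(-0.202) = 0.4198.

Power ≈ 0.420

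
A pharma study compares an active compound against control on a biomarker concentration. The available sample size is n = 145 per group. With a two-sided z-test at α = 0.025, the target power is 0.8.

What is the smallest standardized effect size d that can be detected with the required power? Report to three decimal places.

Need Φ(δ − 2.241) = 0.8, so δ = 2.241 + 0.842 = 3.083.
(Lower-tail contribution to power is negligible for δ > 0.)
δ = d·√(n/2) ⇒ d = δ/√(n/2) = 3.083/√(145/2) = 0.3621.

d ≈ 0.362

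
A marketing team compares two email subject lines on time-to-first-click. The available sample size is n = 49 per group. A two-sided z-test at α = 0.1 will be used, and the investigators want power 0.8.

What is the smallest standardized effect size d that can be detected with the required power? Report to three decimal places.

d ≈ 0.502

Required noncentrality: δ = z_{0.05} + z_{0.20} = 1.645 + 0.842 = 2.486.
(Lower-tail contribution to power is negligible for δ > 0.)
δ = d·√(n/2) ⇒ d = δ/√(n/2) = 2.486/√(49/2) = 0.5023.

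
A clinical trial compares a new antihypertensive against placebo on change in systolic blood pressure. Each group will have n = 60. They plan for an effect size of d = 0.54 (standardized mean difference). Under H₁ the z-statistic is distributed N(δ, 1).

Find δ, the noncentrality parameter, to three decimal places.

δ = d·√(n/2) = 0.54 × √(60/2) = 2.9577

δ ≈ 2.958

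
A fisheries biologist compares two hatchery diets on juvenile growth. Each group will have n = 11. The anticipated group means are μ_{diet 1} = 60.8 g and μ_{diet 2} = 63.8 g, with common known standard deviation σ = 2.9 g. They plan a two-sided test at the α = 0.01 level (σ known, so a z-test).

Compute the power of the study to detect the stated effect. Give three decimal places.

Power ≈ 0.440

Standardized effect: d = |μ_{diet 1} − μ_{diet 2}| / σ = |60.8 − 63.8| / 2.9 = 1.0345
Noncentrality parameter: δ = d·√(n/2) = 1.0345 × √(11/2) = 2.4261
Critical value for a two-sided test at α = 0.01: z_{α/2} = 2.576.
Power = Φ(δ − 2.576) + Φ(−δ − 2.576) = Φ(-0.150) + Φ(-5.002) = 0.4405 + 0.0000 = 0.4405.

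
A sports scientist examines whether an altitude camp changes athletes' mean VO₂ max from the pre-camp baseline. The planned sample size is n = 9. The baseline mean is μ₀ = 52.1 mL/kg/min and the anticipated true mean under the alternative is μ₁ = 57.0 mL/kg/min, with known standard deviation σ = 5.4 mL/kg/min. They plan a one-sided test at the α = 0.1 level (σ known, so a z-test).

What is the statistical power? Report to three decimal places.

Standardized effect: d = |μ₁ − μ₀| / σ = |57.0 − 52.1| / 5.4 = 0.9074
Noncentrality parameter: λ = d·√n = 0.9074 × √9 = 2.7222
One-sided α = 0.1 → critical value z_{0.1} = 1.282.
Power = P(Z > 1.282 − λ) = Φ(1.441) = 0.9252.

Power ≈ 0.925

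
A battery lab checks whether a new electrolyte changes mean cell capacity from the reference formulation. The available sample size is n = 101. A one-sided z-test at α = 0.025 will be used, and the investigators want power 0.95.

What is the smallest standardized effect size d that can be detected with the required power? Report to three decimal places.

Need Φ(δ − 1.960) = 0.95, so δ = 1.960 + 1.645 = 3.605.
δ = d·√n ⇒ d = δ/√n = 3.605/√101 = 0.3587.

d ≈ 0.359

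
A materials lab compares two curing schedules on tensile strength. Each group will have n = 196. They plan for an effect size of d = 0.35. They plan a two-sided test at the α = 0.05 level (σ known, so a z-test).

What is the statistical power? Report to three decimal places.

Noncentrality parameter: δ = d·√(n/2) = 0.35 × √(196/2) = 3.4648
Two-sided α = 0.05 → critical value z_{0.025} = 1.960.
Power = Φ(δ − 1.960) + Φ(−δ − 1.960) = Φ(1.505) + Φ(-5.425) = 0.9338 + 0.0000 = 0.9338.

Power ≈ 0.934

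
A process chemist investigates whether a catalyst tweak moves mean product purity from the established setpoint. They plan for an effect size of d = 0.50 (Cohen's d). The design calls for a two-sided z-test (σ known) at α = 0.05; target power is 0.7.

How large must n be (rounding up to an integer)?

n = 25

Set Φ(δ − 1.960) = 0.7; then δ − 1.960 = Φ⁻¹(0.7) = 0.524, giving δ = 2.484.
(Ignoring the negligible lower-tail rejection probability gives the usual closed-form inversion.)
δ = d·√n ⇒ n = (δ/d)² = (2.484 / 0.50)² = 24.69.
Rounding up, n = 25.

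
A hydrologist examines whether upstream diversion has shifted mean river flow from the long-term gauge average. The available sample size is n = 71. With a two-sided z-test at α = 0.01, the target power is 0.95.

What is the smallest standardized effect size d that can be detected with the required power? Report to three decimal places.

d ≈ 0.501

Required noncentrality: δ = z_{0.005} + z_{0.05} = 2.576 + 1.645 = 4.221.
(Lower-tail contribution to power is negligible for δ > 0.)
δ = d·√n ⇒ d = δ/√n = 4.221/√71 = 0.5009.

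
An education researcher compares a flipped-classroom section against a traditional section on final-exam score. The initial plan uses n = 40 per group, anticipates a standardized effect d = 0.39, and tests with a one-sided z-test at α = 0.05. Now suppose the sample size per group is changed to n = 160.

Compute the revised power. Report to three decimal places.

With n = 160 per group: δ = d·√(n/2) = 0.39 × √(160/2) = 3.4883. Critical value z_{0.05} = 1.645.
Revised power = Φ(δ − 1.645) = Φ(1.843) = 0.9674.

Power ≈ 0.967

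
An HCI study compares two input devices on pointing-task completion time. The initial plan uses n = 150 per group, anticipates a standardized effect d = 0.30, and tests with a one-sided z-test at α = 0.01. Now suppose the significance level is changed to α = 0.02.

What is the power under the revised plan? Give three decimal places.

Power ≈ 0.707

δ = d·√(n/2) = 0.30 × √(150/2) = 2.5981 (unchanged). New critical value: z_{0.02} = 2.054.
Revised power = Φ(δ − 2.054) = Φ(0.544) = 0.7069.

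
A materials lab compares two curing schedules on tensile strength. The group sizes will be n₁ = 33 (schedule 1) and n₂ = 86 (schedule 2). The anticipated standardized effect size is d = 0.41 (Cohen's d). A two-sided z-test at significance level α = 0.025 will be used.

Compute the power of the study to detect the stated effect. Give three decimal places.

Power ≈ 0.406

Noncentrality parameter: δ = d / √(1/n₁ + 1/n₂) = 0.41 / √(1/33 + 1/86) = 2.0022
Critical value for a two-sided test at α = 0.025: z_{α/2} = 2.241.
Power = Φ(δ − 2.241) + Φ(−δ − 2.241) = Φ(-0.239) + Φ(-4.244) = 0.4055 + 0.0000 = 0.4055.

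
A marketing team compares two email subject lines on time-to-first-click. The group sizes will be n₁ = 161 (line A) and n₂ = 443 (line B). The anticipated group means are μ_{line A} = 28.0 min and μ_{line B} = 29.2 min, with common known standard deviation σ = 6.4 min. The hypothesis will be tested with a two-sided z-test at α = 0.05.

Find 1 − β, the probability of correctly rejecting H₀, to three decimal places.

Standardized effect: d = |μ_{line A} − μ_{line B}| / σ = |28.0 − 29.2| / 6.4 = 0.1875
Noncentrality parameter: δ = d / √(1/n₁ + 1/n₂) = 0.1875 / √(1/161 + 1/443) = 2.0375
Two-sided α = 0.05 → critical value z_{0.025} = 1.960.
Power = Φ(δ − 1.960) + Φ(−δ − 1.960) = Φ(0.078) + Φ(-3.997) = 0.5309 + 0.0000 = 0.5309.

Power ≈ 0.531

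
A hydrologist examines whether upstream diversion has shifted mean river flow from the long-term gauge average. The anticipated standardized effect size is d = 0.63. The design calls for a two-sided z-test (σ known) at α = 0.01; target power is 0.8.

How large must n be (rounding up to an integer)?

n = 30

For power 0.8 need Φ(δ − z_{0.005}) = 0.8, so δ = z_{0.005} + z_{0.20} = 2.576 + 0.842 = 3.417.
(For δ > 0 the lower-tail rejection region contributes negligibly to power, so the one-term inversion is standard.)
δ = d·√n ⇒ n = (δ/d)² = (3.417 / 0.63)² = 29.43.
Rounding up, n = 30.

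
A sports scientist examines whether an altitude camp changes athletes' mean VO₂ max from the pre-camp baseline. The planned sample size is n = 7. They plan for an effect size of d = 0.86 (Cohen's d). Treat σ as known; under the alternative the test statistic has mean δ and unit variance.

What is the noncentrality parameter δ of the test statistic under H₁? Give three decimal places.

δ ≈ 2.275

The noncentrality parameter scales effect size by the design's sample-size factor: δ = d·√n = 0.86 × √7 = 2.2753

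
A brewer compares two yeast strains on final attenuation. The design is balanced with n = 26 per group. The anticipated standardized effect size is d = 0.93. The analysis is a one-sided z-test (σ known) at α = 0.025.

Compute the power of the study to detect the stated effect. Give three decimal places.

Noncentrality parameter: δ = d·√(n/2) = 0.93 × √(26/2) = 3.3532
One-sided α = 0.025 → critical value z_{0.025} = 1.960.
Power = P(Z > 1.960 − δ) = Φ(1.393) = 0.9182.

Power ≈ 0.918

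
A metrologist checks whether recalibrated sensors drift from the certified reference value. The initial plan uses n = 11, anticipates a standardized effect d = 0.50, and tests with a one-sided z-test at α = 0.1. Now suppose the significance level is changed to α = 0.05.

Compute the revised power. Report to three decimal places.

Power ≈ 0.505

δ = d·√n = 0.50 × √11 = 1.6583 (unchanged). New critical value: z_{0.05} = 1.645.
Revised power = Φ(δ − 1.645) = Φ(0.013) = 0.5054.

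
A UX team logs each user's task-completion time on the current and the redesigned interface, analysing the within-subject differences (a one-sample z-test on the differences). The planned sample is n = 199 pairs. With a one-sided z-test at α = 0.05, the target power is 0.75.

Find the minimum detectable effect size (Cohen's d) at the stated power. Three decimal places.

Need Φ(δ − 1.645) = 0.75, so δ = 1.645 + 0.674 = 2.319.
δ = d·√n ⇒ d = δ/√n = 2.319/√199 = 0.1644.

d ≈ 0.164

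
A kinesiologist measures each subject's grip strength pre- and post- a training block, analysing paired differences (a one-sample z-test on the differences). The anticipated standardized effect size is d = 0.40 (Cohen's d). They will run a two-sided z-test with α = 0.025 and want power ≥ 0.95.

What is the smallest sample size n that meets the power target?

n = 95

Set Φ(δ − 2.241) = 0.95; then δ − 2.241 = Φ⁻¹(0.95) = 1.645, giving δ = 3.886.
(The Φ(−δ − z_{α/2}) term is vanishingly small for δ > 0 and is dropped in the standard sample-size formula.)
δ = d·√n ⇒ n = (δ/d)² = (3.886 / 0.40)² = 94.39.
Rounding up, n = 95.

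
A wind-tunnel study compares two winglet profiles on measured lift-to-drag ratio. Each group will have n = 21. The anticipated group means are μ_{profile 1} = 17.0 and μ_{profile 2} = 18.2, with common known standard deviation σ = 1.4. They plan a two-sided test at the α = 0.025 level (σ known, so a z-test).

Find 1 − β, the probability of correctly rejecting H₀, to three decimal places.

Standardized effect: d = |μ_{profile 1} − μ_{profile 2}| / σ = |17.0 − 18.2| / 1.4 = 0.8571
Noncentrality parameter: δ = d·√(n/2) = 0.8571 × √(21/2) = 2.7775
Critical value for a two-sided test at α = 0.025: z_{α/2} = 2.241.
Power = Φ(δ − 2.241) + Φ(−δ − 2.241) = Φ(0.536) + Φ(-5.019) = 0.7040 + 0.0000 = 0.7040.

Power ≈ 0.704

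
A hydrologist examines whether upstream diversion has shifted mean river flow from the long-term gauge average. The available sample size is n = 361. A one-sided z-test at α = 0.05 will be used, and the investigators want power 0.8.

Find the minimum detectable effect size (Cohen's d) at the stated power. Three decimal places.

Required noncentrality: δ = z_{0.05} + z_{0.20} = 1.645 + 0.842 = 2.486.
δ = d·√n ⇒ d = δ/√n = 2.486/√361 = 0.1309.

d ≈ 0.131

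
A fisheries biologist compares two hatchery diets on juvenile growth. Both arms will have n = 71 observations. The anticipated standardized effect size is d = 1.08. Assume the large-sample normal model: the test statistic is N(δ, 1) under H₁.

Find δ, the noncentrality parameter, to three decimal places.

δ ≈ 6.435

δ = d·√(n/2) = 1.08 × √(71/2) = 6.4348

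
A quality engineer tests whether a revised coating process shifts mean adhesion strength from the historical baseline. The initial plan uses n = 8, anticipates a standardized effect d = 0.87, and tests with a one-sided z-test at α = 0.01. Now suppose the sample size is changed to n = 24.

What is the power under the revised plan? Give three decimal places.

Power ≈ 0.974

With n = 24: δ = d·√n = 0.87 × √24 = 4.2621. Critical value z_{0.01} = 2.326.
Revised power = P(Z > 2.326 − δ) = Φ(1.936) = 0.9736.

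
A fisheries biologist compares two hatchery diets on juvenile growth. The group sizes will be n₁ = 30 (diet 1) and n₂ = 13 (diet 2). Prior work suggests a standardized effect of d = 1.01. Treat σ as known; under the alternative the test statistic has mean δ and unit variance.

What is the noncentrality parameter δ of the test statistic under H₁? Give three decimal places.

δ ≈ 3.042

The noncentrality parameter scales effect size by the design's sample-size factor: δ = d / √(1/n₁ + 1/n₂) = 1.01 / √(1/30 + 1/13) = 3.0417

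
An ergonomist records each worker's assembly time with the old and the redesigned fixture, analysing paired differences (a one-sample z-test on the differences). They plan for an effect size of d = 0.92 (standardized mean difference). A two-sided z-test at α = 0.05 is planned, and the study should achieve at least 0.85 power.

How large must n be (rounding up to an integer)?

For power 0.85 need Φ(δ − z_{0.025}) = 0.85, so δ = z_{0.025} + z_{0.15} = 1.960 + 1.036 = 2.996.
(For δ > 0 the lower-tail rejection region contributes negligibly to power, so the one-term inversion is standard.)
δ = d·√n ⇒ n = (δ/d)² = (2.996 / 0.92)² = 10.61.
Round up to the next whole unit.

n = 11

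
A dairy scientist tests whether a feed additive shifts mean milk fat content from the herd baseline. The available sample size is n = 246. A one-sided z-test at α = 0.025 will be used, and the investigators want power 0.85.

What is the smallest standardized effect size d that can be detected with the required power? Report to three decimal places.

d ≈ 0.191

Need Φ(δ − 1.960) = 0.85, so δ = 1.960 + 1.036 = 2.996.
δ = d·√n ⇒ d = δ/√n = 2.996/√246 = 0.1910.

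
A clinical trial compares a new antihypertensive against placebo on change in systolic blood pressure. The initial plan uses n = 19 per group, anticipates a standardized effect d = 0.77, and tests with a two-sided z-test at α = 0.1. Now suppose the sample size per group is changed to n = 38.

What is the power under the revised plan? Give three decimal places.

Power ≈ 0.957

With n = 38 per group: δ = d·√(n/2) = 0.77 × √(38/2) = 3.3564. Critical value z_{0.05} = 1.645.
Revised power = Φ(δ − 1.645) + Φ(−δ − 1.645) = Φ(1.711) + Φ(-5.001) = 0.9565 + 0.0000 = 0.9565.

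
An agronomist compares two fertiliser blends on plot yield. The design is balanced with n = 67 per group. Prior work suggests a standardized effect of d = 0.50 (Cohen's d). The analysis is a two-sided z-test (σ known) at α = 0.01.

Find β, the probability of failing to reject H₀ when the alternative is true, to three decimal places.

Noncentrality parameter: δ = d·√(n/2) = 0.50 × √(67/2) = 2.8940
Critical value for a two-sided test at α = 0.01: z_{α/2} = 2.576.
Power = Φ(δ − 2.576) + Φ(−δ − 2.576) = Φ(0.318) + Φ(-5.470) = 0.6248 + 0.0000 = 0.6248.
Type II error: β = 1 − power = 1 − 0.6248 = 0.3752.

β ≈ 0.375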